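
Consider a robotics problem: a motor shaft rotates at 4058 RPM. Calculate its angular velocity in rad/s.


omega = 4058 * 2*pi/60 = 424.9528

424.9528 rad/s


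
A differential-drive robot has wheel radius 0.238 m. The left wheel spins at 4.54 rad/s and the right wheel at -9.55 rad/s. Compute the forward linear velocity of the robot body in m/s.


v = r*(wR + wL)/2 = 0.238*(-9.55 + 4.54)/2 = -0.5962

-0.5962 m/s


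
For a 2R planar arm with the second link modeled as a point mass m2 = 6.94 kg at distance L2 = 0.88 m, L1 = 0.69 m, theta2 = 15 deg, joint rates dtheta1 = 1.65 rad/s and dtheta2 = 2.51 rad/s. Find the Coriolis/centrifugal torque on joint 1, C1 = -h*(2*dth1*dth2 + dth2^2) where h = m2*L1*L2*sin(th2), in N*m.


h = m2*L1*L2*sin(th2) = 6.94*0.69*0.88*sin(15 deg) = 1.090655
C1 = -h*(2*1.65*2.51 + 2.51^2) = -1.090655*14.5831 = -15.9051

-15.9051 N*m


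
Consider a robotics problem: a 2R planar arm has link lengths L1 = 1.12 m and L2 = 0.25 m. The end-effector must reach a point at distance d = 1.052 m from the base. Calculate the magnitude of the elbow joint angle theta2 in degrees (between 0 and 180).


cos(th2) = (d^2 - L1^2 - L2^2)/(2*L1*L2) = (1.052^2 - 1.12^2 - 0.25^2)/(2*1.12*0.25) = -0.37535000
th2 = acos(-0.37535000) = 112.0459 deg

112.0459 degrees


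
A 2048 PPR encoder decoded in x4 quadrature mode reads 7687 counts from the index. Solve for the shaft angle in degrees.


angle = counts * 360 / (PPR*4) = 7687 * 360 / 8192 = 337.8076

337.8076 degrees


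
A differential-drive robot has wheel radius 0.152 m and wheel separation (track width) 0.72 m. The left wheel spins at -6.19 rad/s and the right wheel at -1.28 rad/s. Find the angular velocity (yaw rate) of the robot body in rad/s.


omega = r*(wR - wL)/L = 0.152*(-1.28 - (-6.19))/0.72 = 1.0366

1.0366 rad/s


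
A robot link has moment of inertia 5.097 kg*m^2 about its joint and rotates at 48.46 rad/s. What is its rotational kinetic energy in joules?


KE = (1/2)*I*omega^2 = 0.5*5.097*48.46^2 = 5984.8250

5984.8250 J


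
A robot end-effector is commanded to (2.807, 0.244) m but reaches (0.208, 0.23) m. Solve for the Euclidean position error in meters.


dx = 0.208 - (2.807) = -2.5990, dy = 0.23 - (0.244) = -0.0140
err = sqrt(6.754801 + 0.000196) = 2.5990

2.5990 m


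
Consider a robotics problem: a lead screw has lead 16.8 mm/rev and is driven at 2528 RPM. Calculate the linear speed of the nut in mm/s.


v = lead * (RPM/60) = 16.8*2528/60 = 707.8400

707.8400 mm/s


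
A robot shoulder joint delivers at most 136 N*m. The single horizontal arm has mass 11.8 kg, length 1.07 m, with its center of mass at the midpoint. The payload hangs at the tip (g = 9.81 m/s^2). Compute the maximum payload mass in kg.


tau_arm = m_arm*g*(L/2) = 11.8*9.81*1.07/2 = 61.9305 N*m
tau_payload = tau_max - tau_arm = 136 - 61.9305 = 74.0695
m_payload = tau_payload / (g*L) = 74.0695 / (9.81*1.07) = 7.0565

7.0565 kg


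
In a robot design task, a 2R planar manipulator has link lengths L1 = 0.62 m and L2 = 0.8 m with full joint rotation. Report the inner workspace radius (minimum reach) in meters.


r_min = |L1 - L2| = |0.62 - 0.8| = 0.1800

0.1800 m


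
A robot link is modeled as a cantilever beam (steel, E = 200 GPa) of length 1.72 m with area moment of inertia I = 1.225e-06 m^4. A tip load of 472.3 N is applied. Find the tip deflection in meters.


delta = F*L^3/(3*E*I) = 472.3*1.72^3/(3*2.000e+11*1.225e-06)
      = 2403.2739904/735000 = 0.0033

0.0033 m


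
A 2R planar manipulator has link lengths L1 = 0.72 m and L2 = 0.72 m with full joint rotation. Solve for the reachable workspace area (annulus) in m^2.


r_max = L1 + L2 = 1.4400, r_min = |L1 - L2| = 0
A = pi*(r_max^2 - r_min^2) = pi*(2.0736 - 0) = 6.5144

6.5144 m^2


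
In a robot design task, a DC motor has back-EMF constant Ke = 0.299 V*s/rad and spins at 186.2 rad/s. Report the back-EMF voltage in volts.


V_emf = Ke * omega = 0.299*186.2 = 55.6738

55.6738 V


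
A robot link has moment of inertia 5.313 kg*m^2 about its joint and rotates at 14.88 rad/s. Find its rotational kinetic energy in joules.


KE = (1/2)*I*omega^2 = 0.5*5.313*14.88^2 = 588.1874

588.1874 J


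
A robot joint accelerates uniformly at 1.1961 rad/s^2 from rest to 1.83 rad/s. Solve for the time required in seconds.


t = delta_omega / alpha = 1.83 / 1.1961 = 1.5300

1.5300 s


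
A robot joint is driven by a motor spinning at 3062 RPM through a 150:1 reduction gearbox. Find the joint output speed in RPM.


omega_joint = omega_motor / N = 3062 / 150 = 20.4133

20.4133 RPM


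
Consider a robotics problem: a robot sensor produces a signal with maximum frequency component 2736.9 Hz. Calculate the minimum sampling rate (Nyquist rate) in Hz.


f_s,min = 2*f_max = 2*2736.9 = 5473.8000

5473.8000 Hz


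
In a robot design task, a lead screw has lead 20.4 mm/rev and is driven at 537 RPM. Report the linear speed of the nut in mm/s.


v = lead * (RPM/60) = 20.4*537/60 = 182.5800

182.5800 mm/s


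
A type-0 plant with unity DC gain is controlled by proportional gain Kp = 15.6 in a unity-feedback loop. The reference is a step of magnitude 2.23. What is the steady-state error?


e_ss = R/(1 + Kp) = 2.23/(1 + 15.6) = 2.23/16.6000 = 0.1343

0.1343


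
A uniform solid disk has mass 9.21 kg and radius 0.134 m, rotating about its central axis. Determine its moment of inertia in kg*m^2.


I = (1/2)*m*R^2 = 0.5*9.21*0.134^2 = 0.0827

0.0827 kg*m^2


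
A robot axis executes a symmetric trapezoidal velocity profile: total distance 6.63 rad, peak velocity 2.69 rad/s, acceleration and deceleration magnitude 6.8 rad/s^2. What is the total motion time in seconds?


t_acc = v/a = 2.69/6.8 = 0.395588 s
d_acc = v^2/(2a) = 0.532066 rad (each ramp)
d_cruise = 6.63 - 2*0.532066 = 5.565868 rad
t_cruise = 5.565868/2.69 = 2.069096 s
t_total = 2*0.395588 + 2.069096 = 2.8603

2.8603 s


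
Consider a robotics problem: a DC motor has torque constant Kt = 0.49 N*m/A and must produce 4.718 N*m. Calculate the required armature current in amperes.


I = tau / Kt = 4.718/0.49 = 9.6286

9.6286 A


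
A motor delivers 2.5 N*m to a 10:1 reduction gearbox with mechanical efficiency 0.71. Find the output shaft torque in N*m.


tau_out = tau_in * N * eta = 2.5 * 10 * 0.71 = 17.7500

17.7500 N*m


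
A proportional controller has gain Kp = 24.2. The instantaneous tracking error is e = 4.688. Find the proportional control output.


u_P = Kp * e = 24.2 * 4.688 = 113.4496

113.4496


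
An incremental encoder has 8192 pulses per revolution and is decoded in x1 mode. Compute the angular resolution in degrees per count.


resolution = 360 / (PPR * 1) = 360 / 8192 = 0.0439

0.0439 degrees


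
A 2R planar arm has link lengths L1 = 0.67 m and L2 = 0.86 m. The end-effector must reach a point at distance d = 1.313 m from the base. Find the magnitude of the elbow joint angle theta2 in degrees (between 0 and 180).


cos(th2) = (d^2 - L1^2 - L2^2)/(2*L1*L2) = (1.313^2 - 0.67^2 - 0.86^2)/(2*0.67*0.86) = 0.46465550
th2 = acos(0.46465550) = 62.3121 deg

62.3121 degrees


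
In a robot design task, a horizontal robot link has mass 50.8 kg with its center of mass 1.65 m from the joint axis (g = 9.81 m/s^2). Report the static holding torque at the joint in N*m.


tau = m*g*L = 50.8 * 9.81 * 1.65 = 822.2742

822.2742 N*m


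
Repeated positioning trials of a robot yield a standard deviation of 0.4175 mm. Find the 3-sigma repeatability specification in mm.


repeatability = 3*sigma = 3*0.4175 = 1.2525

1.2525 mm


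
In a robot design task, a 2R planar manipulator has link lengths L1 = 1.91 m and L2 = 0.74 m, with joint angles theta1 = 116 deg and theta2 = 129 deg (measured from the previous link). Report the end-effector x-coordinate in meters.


x = L1*cos(th1) + L2*cos(th1+th2) = 1.91*cos(116 deg) + 0.74*cos(245 deg) = -1.1500

-1.1500 m


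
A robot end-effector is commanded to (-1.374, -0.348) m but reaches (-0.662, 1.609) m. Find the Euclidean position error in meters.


dx = -0.662 - (-1.374) = 0.7120, dy = 1.609 - (-0.348) = 1.9570
err = sqrt(0.506944 + 3.829849) = 2.0825

2.0825 m


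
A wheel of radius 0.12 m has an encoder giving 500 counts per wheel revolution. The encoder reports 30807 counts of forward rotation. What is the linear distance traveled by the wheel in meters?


revs = 30807/500 = 61.614000
d = revs * 2*pi*r = 61.614000 * 2*pi*0.12 = 46.4559

46.4559 m


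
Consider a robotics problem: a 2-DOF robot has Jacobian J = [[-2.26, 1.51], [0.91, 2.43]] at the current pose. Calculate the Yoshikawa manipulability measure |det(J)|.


det(J) = -2.26*2.43 - (1.51)*(0.91) = -6.8659
|det(J)| = 6.8659

6.8659


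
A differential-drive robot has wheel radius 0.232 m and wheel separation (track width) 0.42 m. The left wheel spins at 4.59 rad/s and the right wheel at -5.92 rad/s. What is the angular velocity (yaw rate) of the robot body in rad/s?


omega = r*(wR - wL)/L = 0.232*(-5.92 - (4.59))/0.42 = -5.8055

-5.8055 rad/s


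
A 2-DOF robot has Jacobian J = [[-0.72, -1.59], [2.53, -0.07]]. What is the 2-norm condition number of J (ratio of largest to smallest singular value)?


JJ^T eigenvalues: trace(JJ^T) = 9.4523, det(JJ^T) = det(J)^2 = 16.59014361
s_max^2 = (9.4523 + sqrt(22.98540085))/2 = 7.12330461
s_min^2 = (9.4523 - sqrt(22.98540085))/2 = 2.32899539
kappa = s_max/s_min = sqrt(7.12330461/2.32899539) = 1.7489

1.7489


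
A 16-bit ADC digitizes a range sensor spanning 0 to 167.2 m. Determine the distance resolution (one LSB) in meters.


res = range / 2^n = 167.2/2^16 = 167.2/65536 = 0.0026

0.0026 m


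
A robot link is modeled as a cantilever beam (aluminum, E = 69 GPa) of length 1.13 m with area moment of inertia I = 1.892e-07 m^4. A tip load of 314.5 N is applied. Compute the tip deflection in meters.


delta = F*L^3/(3*E*I) = 314.5*1.13^3/(3*6.900e+10*1.892e-07)
      = 453.7911065/39164.4 = 0.0116

0.0116 m


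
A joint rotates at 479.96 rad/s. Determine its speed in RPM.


RPM = 479.96 * 60/(2*pi) = 4583.2804

4583.2804 RPM


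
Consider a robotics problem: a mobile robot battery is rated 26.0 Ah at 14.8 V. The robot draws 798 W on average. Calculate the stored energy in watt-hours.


E = capacity * V = 26.0*14.8 = 384.8000

384.8000 Wh


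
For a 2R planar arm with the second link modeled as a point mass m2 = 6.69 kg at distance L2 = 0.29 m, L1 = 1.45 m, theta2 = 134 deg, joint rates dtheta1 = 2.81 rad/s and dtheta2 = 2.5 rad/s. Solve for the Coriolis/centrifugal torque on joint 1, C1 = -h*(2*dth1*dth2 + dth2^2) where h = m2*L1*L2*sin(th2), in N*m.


h = m2*L1*L2*sin(th2) = 6.69*1.45*0.29*sin(134 deg) = 2.023607
C1 = -h*(2*2.81*2.5 + 2.5^2) = -2.023607*20.3000 = -41.0792

-41.0792 N*m


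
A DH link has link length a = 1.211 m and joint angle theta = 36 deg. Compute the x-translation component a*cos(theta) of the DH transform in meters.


a*cos(theta) = 1.211*cos(36 deg) = 0.9797

0.9797 m


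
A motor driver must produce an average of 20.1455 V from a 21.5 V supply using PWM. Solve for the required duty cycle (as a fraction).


D = V_avg/V_supply = 20.1455/21.5 = 0.9370

0.9370


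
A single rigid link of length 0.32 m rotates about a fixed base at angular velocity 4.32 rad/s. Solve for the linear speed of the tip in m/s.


v = L*omega = 0.32 * 4.32 = 1.3824

1.3824 m/s


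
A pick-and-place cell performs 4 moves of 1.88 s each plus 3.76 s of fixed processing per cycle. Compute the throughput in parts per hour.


T_cycle = 4*1.88 + 3.76 = 11.2800 s
rate = 3600/T = 319.1489

319.1489 parts/hour


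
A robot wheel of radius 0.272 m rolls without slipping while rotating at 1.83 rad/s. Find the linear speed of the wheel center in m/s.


v = omega * r = 1.83 * 0.272 = 0.4978

0.4978 m/s


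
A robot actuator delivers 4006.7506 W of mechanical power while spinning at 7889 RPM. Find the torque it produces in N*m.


omega = 7889 * 2*pi/60 = 826.134148 rad/s
tau = P / omega = 4006.7506 / 826.134148 = 4.8500

4.8500 N*m


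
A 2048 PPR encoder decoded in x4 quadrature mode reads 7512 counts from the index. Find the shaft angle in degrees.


angle = counts * 360 / (PPR*4) = 7512 * 360 / 8192 = 330.1172

330.1172 degrees


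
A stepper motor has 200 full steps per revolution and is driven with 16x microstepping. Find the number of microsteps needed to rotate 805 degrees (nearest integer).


step_size = 360/(200*16) = 360/3200 = 0.112500 deg
n = 805/(360/3200) = 805*3200/360 = 7155.5556 -> 7156

7156 steps


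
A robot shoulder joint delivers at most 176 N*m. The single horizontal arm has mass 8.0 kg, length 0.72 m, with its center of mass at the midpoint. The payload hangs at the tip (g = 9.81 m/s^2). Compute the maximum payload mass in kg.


tau_arm = m_arm*g*(L/2) = 8.0*9.81*0.72/2 = 28.2528 N*m
tau_payload = tau_max - tau_arm = 176 - 28.2528 = 147.7472
m_payload = tau_payload / (g*L) = 147.7472 / (9.81*0.72) = 20.9179

20.9179 kg


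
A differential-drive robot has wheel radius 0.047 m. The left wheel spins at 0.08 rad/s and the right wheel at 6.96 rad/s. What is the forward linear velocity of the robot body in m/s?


v = r*(wR + wL)/2 = 0.047*(6.96 + 0.08)/2 = 0.1654

0.1654 m/s


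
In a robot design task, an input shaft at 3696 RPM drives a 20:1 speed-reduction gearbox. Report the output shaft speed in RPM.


omega_out = omega_in / N = 3696 / 20 = 184.8000

184.8000 RPM


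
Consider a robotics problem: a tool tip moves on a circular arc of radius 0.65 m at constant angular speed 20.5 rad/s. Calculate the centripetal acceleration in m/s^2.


a_c = omega^2 * r = 20.5^2 * 0.65 = 273.1625

273.1625 m/s^2


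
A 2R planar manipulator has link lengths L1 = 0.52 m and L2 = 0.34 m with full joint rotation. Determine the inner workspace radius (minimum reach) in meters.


r_min = |L1 - L2| = |0.52 - 0.34| = 0.1800

0.1800 m


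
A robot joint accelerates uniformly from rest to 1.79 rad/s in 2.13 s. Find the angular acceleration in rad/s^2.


alpha = delta_omega / t = 1.79 / 2.13 = 0.8404

0.8404 rad/s^2


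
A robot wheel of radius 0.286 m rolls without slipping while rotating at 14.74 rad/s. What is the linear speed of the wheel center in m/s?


v = omega * r = 14.74 * 0.286 = 4.2156

4.2156 m/s


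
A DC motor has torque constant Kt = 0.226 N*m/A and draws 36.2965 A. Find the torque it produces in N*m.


tau = Kt * I = 0.226*36.2965 = 8.2030

8.2030 N*m


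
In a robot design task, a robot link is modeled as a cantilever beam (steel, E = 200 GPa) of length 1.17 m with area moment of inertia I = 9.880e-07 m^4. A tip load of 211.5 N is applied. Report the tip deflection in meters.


delta = F*L^3/(3*E*I) = 211.5*1.17^3/(3*2.000e+11*9.880e-07)
      = 338.7411495/592800 = 5.7143e-04

5.7143e-04 m


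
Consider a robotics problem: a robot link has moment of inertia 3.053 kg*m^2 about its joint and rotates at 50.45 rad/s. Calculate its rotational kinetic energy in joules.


KE = (1/2)*I*omega^2 = 0.5*3.053*50.45^2 = 3885.2516

3885.2516 J


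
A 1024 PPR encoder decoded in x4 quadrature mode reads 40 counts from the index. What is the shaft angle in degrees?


angle = counts * 360 / (PPR*4) = 40 * 360 / 4096 = 3.5156

3.5156 degrees


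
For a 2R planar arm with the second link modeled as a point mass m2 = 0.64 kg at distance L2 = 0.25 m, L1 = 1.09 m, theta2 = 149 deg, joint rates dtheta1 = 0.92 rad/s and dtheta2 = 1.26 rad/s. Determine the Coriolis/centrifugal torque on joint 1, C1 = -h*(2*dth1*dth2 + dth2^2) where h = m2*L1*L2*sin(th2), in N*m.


h = m2*L1*L2*sin(th2) = 0.64*1.09*0.25*sin(149 deg) = 0.089823
C1 = -h*(2*0.92*1.26 + 1.26^2) = -0.089823*3.9060 = -0.3508

-0.3508 N*m


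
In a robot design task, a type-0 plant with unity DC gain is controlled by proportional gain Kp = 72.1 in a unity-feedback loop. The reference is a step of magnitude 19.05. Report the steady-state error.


e_ss = R/(1 + Kp) = 19.05/(1 + 72.1) = 19.05/73.1000 = 0.2606

0.2606


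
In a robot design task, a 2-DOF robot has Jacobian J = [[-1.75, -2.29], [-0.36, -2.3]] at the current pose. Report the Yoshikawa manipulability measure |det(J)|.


det(J) = -1.75*-2.3 - (-2.29)*(-0.36) = 3.2006
|det(J)| = 3.2006

3.2006


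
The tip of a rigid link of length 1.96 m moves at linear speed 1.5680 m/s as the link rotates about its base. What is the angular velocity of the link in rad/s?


omega = v / L = 1.5680 / 1.96 = 0.8000

0.8000 rad/s


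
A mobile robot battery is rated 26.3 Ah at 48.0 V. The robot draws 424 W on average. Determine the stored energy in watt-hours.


E = capacity * V = 26.3*48.0 = 1262.4000

1262.4000 Wh


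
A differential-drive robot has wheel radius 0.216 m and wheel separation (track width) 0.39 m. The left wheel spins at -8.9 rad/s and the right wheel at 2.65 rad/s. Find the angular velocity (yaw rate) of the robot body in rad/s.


omega = r*(wR - wL)/L = 0.216*(2.65 - (-8.9))/0.39 = 6.3969

6.3969 rad/s


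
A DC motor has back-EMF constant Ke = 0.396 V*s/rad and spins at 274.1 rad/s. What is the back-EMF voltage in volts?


V_emf = Ke * omega = 0.396*274.1 = 108.5436

108.5436 V


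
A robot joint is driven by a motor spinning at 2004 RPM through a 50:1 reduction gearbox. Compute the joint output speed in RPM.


omega_joint = omega_motor / N = 2004 / 50 = 40.0800

40.0800 RPM


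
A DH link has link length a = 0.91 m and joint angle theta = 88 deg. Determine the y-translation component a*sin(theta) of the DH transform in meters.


a*sin(theta) = 0.91*sin(88 deg) = 0.9094

0.9094 m


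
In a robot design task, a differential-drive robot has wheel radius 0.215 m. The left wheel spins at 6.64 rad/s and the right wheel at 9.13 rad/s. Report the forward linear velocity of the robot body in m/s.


v = r*(wR + wL)/2 = 0.215*(9.13 + 6.64)/2 = 1.6953

1.6953 m/s


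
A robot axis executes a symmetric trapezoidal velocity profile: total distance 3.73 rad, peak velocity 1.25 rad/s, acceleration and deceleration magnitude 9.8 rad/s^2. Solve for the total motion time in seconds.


t_acc = v/a = 1.25/9.8 = 0.127551 s
d_acc = v^2/(2a) = 0.079719 rad (each ramp)
d_cruise = 3.73 - 2*0.079719 = 3.570562 rad
t_cruise = 3.570562/1.25 = 2.856450 s
t_total = 2*0.127551 + 2.856450 = 3.1116

3.1116 s


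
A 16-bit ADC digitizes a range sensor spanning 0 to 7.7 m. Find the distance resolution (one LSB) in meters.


res = range / 2^n = 7.7/2^16 = 7.7/65536 = 1.1749e-04

1.1749e-04 m


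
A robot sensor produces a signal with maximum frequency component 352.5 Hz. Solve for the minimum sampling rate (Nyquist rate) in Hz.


f_s,min = 2*f_max = 2*352.5 = 705.0000

705.0000 Hz


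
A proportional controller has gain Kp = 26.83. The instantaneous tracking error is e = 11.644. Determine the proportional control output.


u_P = Kp * e = 26.83 * 11.644 = 312.4085

312.4085


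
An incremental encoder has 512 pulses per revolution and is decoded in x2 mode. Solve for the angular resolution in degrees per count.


resolution = 360 / (PPR * 2) = 360 / 1024 = 0.3516

0.3516 degrees


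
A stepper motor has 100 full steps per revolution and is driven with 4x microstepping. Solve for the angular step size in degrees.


step = 360/(100*4) = 360/400 = 0.9000

0.9000 degrees


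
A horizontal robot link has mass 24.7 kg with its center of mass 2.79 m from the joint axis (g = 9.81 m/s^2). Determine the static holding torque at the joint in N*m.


tau = m*g*L = 24.7 * 9.81 * 2.79 = 676.0365

676.0365 N*m


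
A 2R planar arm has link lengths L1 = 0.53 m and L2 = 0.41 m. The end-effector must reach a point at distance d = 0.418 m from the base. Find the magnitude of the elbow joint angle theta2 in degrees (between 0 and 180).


cos(th2) = (d^2 - L1^2 - L2^2)/(2*L1*L2) = (0.418^2 - 0.53^2 - 0.41^2)/(2*0.53*0.41) = -0.63109986
th2 = acos(-0.63109986) = 129.1313 deg

129.1313 degrees


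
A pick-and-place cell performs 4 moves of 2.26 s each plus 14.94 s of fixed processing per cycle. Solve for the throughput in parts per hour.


T_cycle = 4*2.26 + 14.94 = 23.9800 s
rate = 3600/T = 150.1251

150.1251 parts/hour


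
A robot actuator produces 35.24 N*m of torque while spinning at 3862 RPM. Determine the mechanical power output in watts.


omega = 3862 * 2*pi/60 = 404.427694 rad/s
P = tau * omega = 35.24 * 404.427694 = 14252.0319

14252.0319 W


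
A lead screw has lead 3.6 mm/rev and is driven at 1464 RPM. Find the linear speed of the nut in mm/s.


v = lead * (RPM/60) = 3.6*1464/60 = 87.8400

87.8400 mm/s


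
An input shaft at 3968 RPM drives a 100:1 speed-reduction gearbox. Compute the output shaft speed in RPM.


omega_out = omega_in / N = 3968 / 100 = 39.6800

39.6800 RPM


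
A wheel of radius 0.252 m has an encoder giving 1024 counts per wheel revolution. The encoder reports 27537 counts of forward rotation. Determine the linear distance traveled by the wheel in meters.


revs = 27537/1024 = 26.891602
d = revs * 2*pi*r = 26.891602 * 2*pi*0.252 = 42.5792

42.5792 m


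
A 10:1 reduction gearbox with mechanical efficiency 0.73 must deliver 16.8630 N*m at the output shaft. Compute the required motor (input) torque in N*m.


tau_in = tau_out / (N * eta) = 16.8630 / (10 * 0.73) = 2.3100

2.3100 N*m


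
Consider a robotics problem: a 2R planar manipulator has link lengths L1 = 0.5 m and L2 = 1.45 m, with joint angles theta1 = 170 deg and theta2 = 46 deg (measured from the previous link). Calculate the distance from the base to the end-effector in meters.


x = L1*cos(th1) + L2*cos(th1+th2) = -1.665479
y = L1*sin(th1) + L2*sin(th1+th2) = -0.765465
d = sqrt(x^2 + y^2) = sqrt(2.773820 + 0.585937) = 1.8330

1.8330 m


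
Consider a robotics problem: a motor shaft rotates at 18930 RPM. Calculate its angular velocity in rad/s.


omega = 18930 * 2*pi/60 = 1982.3450

1982.3450 rad/s


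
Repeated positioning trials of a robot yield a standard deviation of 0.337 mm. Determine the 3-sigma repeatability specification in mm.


repeatability = 3*sigma = 3*0.337 = 1.0110

1.0110 mm


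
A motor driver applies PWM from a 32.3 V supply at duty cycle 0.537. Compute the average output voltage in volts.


V_avg = V_supply * D = 32.3*0.537 = 17.3451

17.3451 V


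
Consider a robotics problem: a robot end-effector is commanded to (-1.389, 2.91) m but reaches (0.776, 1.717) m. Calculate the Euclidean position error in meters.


dx = 0.776 - (-1.389) = 2.1650, dy = 1.717 - (2.91) = -1.1930
err = sqrt(4.687225 + 1.423249) = 2.4719

2.4719 m


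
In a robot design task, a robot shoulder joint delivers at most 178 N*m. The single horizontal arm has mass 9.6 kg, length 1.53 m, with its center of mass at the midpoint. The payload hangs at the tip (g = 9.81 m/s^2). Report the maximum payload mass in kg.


tau_arm = m_arm*g*(L/2) = 9.6*9.81*1.53/2 = 72.0446 N*m
tau_payload = tau_max - tau_arm = 178 - 72.0446 = 105.9554
m_payload = tau_payload / (g*L) = 105.9554 / (9.81*1.53) = 7.0593

7.0593 kg


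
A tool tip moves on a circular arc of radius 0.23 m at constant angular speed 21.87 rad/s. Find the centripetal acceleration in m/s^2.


a_c = omega^2 * r = 21.87^2 * 0.23 = 110.0083

110.0083 m/s^2


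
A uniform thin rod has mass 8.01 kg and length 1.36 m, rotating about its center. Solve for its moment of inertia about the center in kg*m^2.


I = (1/12)*m*L^2 = (1/12)*8.01*1.36^2 = 1.2346

1.2346 kg*m^2


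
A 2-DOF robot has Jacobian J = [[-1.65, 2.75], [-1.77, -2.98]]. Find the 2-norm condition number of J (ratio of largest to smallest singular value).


JJ^T eigenvalues: trace(JJ^T) = 22.2983, det(JJ^T) = det(J)^2 = 95.73644025
s_max^2 = (22.2983 + sqrt(114.26842189))/2 = 16.49397043
s_min^2 = (22.2983 - sqrt(114.26842189))/2 = 5.80432957
kappa = s_max/s_min = sqrt(16.49397043/5.80432957) = 1.6857

1.6857


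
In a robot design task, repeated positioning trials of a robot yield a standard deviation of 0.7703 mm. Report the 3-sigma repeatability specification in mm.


repeatability = 3*sigma = 3*0.7703 = 2.3109

2.3109 mm


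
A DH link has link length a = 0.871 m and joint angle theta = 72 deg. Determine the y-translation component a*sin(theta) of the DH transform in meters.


a*sin(theta) = 0.871*sin(72 deg) = 0.8284

0.8284 m


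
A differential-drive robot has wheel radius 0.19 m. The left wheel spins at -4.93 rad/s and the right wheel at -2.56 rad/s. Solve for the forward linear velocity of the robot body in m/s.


v = r*(wR + wL)/2 = 0.19*(-2.56 + -4.93)/2 = -0.7116

-0.7116 m/s


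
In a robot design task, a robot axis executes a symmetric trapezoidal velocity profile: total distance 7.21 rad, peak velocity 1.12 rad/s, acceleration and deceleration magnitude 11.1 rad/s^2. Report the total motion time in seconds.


t_acc = v/a = 1.12/11.1 = 0.100901 s
d_acc = v^2/(2a) = 0.056505 rad (each ramp)
d_cruise = 7.21 - 2*0.056505 = 7.096990 rad
t_cruise = 7.096990/1.12 = 6.336598 s
t_total = 2*0.100901 + 6.336598 = 6.5384

6.5384 s


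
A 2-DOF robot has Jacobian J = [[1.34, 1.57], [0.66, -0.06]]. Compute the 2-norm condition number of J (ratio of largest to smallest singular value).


JJ^T eigenvalues: trace(JJ^T) = 4.6997, det(JJ^T) = det(J)^2 = 1.24679556
s_max^2 = (4.6997 + sqrt(17.09999785))/2 = 4.41745718
s_min^2 = (4.6997 - sqrt(17.09999785))/2 = 0.28224282
kappa = s_max/s_min = sqrt(4.41745718/0.28224282) = 3.9562

3.9562


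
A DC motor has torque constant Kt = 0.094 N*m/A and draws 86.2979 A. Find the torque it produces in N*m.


tau = Kt * I = 0.094*86.2979 = 8.1120

8.1120 N*m


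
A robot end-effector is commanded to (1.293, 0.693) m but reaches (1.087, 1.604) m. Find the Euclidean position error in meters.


dx = 1.087 - (1.293) = -0.2060, dy = 1.604 - (0.693) = 0.9110
err = sqrt(0.042436 + 0.829921) = 0.9340

0.9340 m


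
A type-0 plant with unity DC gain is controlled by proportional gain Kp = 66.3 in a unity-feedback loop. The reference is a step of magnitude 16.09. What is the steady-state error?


e_ss = R/(1 + Kp) = 16.09/(1 + 66.3) = 16.09/67.3000 = 0.2391

0.2391


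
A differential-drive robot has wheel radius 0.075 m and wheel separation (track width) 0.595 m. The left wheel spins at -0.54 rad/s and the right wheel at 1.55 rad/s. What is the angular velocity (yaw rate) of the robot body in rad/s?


omega = r*(wR - wL)/L = 0.075*(1.55 - (-0.54))/0.595 = 0.2634

0.2634 rad/s


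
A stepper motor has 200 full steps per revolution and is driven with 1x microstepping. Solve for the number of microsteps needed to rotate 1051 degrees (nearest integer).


step_size = 360/(200*1) = 360/200 = 1.800000 deg
n = 1051/(360/200) = 1051*200/360 = 583.8889 -> 584

584 steps


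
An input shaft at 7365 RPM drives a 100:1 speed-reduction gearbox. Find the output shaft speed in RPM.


omega_out = omega_in / N = 7365 / 100 = 73.6500

73.6500 RPM


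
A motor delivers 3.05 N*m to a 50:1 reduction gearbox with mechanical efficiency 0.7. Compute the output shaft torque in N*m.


tau_out = tau_in * N * eta = 3.05 * 50 * 0.7 = 106.7500

106.7500 N*m


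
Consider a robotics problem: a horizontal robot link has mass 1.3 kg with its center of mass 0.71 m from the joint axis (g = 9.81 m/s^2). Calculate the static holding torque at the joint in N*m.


tau = m*g*L = 1.3 * 9.81 * 0.71 = 9.0546

9.0546 N*m


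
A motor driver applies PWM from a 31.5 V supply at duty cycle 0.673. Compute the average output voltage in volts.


V_avg = V_supply * D = 31.5*0.673 = 21.1995

21.1995 V


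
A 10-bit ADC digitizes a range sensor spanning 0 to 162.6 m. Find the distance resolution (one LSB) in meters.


res = range / 2^n = 162.6/2^10 = 162.6/1024 = 0.1588

0.1588 m


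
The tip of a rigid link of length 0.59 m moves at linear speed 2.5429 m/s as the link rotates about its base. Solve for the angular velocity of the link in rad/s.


omega = v / L = 2.5429 / 0.59 = 4.3100

4.3100 rad/s


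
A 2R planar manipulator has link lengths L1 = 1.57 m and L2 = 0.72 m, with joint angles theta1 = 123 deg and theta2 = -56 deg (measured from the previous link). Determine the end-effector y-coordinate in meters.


y = L1*sin(th1) + L2*sin(th1+th2) = 1.57*sin(123 deg) + 0.72*sin(67 deg) = 1.9795

1.9795 m


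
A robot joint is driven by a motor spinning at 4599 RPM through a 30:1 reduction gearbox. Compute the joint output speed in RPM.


omega_joint = omega_motor / N = 4599 / 30 = 153.3000

153.3000 RPM


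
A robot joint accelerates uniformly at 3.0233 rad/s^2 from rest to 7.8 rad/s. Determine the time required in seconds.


t = delta_omega / alpha = 7.8 / 3.0233 = 2.5800

2.5800 s


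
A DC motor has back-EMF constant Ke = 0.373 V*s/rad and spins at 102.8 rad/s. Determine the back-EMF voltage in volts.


V_emf = Ke * omega = 0.373*102.8 = 38.3444

38.3444 V


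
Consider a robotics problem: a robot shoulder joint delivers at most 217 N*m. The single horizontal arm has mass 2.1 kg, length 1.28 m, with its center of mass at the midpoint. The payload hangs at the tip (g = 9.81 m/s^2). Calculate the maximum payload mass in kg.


tau_arm = m_arm*g*(L/2) = 2.1*9.81*1.28/2 = 13.1846 N*m
tau_payload = tau_max - tau_arm = 217 - 13.1846 = 203.8154
m_payload = tau_payload / (g*L) = 203.8154 / (9.81*1.28) = 16.2315

16.2315 kg


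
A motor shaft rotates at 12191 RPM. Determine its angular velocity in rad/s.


omega = 12191 * 2*pi/60 = 1276.6385

1276.6385 rad/s


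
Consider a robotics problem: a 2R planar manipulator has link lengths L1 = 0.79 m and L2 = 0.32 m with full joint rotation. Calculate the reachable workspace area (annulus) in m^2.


r_max = L1 + L2 = 1.1100, r_min = |L1 - L2| = 0.4700
A = pi*(r_max^2 - r_min^2) = pi*(1.2321 - 0.2209) = 3.1768

3.1768 m^2


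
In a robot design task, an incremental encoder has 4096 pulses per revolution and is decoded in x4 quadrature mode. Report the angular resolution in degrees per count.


resolution = 360 / (PPR * 4) = 360 / 16384 = 0.0220

0.0220 degrees


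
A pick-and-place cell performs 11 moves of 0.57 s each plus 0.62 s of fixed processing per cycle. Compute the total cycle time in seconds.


T = 11*0.57 + 0.62 = 6.8900

6.8900 s


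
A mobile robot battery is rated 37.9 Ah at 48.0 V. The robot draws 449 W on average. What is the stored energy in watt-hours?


E = capacity * V = 37.9*48.0 = 1819.2000

1819.2000 Wh


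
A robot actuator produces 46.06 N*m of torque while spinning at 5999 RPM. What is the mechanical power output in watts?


omega = 5999 * 2*pi/60 = 628.213811 rad/s
P = tau * omega = 46.06 * 628.213811 = 28935.5281

28935.5281 W


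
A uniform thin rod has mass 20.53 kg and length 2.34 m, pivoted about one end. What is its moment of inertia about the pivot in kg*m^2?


I = (1/3)*m*L^2 = (1/3)*20.53*2.34^2 = 37.4714

37.4714 kg*m^2


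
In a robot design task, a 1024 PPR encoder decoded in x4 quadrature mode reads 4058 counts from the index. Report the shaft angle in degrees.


angle = counts * 360 / (PPR*4) = 4058 * 360 / 4096 = 356.6602

356.6602 degrees


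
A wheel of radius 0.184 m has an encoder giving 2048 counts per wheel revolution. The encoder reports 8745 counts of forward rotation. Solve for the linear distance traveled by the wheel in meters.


revs = 8745/2048 = 4.270020
d = revs * 2*pi*r = 4.270020 * 2*pi*0.184 = 4.9366

4.9366 m


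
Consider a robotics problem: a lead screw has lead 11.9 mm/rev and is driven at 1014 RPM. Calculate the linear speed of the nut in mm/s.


v = lead * (RPM/60) = 11.9*1014/60 = 201.1100

201.1100 mm/s


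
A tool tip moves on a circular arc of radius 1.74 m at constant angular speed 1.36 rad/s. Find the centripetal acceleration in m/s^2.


a_c = omega^2 * r = 1.36^2 * 1.74 = 3.2183

3.2183 m/s^2


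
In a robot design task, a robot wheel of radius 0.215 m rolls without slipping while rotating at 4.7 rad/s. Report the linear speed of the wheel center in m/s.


v = omega * r = 4.7 * 0.215 = 1.0105

1.0105 m/s


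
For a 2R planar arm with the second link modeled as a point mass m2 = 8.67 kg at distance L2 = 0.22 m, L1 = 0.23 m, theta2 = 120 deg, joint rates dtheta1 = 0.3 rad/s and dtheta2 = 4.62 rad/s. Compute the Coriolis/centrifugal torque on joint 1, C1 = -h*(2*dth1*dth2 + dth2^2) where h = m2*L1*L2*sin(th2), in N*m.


h = m2*L1*L2*sin(th2) = 8.67*0.23*0.22*sin(120 deg) = 0.379927
C1 = -h*(2*0.3*4.62 + 4.62^2) = -0.379927*24.1164 = -9.1625

-9.1625 N*m


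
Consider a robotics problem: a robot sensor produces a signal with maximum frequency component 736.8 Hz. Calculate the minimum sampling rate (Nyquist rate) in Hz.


f_s,min = 2*f_max = 2*736.8 = 1473.6000

1473.6000 Hz


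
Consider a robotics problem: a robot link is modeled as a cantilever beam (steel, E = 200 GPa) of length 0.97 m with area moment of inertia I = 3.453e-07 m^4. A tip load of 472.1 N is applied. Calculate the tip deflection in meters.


delta = F*L^3/(3*E*I) = 472.1*0.97^3/(3*2.000e+11*3.453e-07)
      = 430.8729233/207180 = 0.0021

0.0021 m


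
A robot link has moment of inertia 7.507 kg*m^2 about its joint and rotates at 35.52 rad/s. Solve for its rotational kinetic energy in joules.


KE = (1/2)*I*omega^2 = 0.5*7.507*35.52^2 = 4735.6798

4735.6798 J


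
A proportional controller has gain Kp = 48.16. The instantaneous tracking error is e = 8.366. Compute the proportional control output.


u_P = Kp * e = 48.16 * 8.366 = 402.9066

402.9066


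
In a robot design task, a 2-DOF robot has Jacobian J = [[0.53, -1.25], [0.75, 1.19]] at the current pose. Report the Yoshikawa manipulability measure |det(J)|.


det(J) = 0.53*1.19 - (-1.25)*(0.75) = 1.5682
|det(J)| = 1.5682

1.5682


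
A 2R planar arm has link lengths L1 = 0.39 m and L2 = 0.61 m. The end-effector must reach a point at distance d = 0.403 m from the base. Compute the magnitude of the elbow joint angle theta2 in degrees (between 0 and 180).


cos(th2) = (d^2 - L1^2 - L2^2)/(2*L1*L2) = (0.403^2 - 0.39^2 - 0.61^2)/(2*0.39*0.61) = -0.76038462
th2 = acos(-0.76038462) = 139.4981 deg

139.4981 degrees


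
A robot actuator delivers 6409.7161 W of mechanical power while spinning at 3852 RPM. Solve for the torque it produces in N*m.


omega = 3852 * 2*pi/60 = 403.380497 rad/s
tau = P / omega = 6409.7161 / 403.380497 = 15.8900

15.8900 N*m


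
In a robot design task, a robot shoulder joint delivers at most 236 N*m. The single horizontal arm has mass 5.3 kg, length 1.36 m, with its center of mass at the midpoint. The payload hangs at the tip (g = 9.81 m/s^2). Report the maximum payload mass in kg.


tau_arm = m_arm*g*(L/2) = 5.3*9.81*1.36/2 = 35.3552 N*m
tau_payload = tau_max - tau_arm = 236 - 35.3552 = 200.6448
m_payload = tau_payload / (g*L) = 200.6448 / (9.81*1.36) = 15.0390

15.0390 kg


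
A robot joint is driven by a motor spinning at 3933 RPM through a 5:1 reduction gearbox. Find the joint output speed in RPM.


omega_joint = omega_motor / N = 3933 / 5 = 786.6000

786.6000 RPM


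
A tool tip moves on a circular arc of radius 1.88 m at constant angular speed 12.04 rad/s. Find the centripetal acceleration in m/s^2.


a_c = omega^2 * r = 12.04^2 * 1.88 = 272.5278

272.5278 m/s^2


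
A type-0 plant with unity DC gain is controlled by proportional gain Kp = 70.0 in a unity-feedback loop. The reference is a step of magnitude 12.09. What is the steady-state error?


e_ss = R/(1 + Kp) = 12.09/(1 + 70.0) = 12.09/71.0000 = 0.1703

0.1703


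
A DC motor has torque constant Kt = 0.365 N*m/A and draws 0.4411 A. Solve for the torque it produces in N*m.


tau = Kt * I = 0.365*0.4411 = 0.1610

0.1610 N*m


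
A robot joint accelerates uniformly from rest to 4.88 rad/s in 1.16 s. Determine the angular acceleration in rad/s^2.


alpha = delta_omega / t = 4.88 / 1.16 = 4.2069

4.2069 rad/s^2


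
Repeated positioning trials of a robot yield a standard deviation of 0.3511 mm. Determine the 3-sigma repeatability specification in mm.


repeatability = 3*sigma = 3*0.3511 = 1.0533

1.0533 mm


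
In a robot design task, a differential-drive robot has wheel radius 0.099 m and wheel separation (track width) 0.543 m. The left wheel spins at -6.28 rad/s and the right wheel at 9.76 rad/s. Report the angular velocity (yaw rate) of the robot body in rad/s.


omega = r*(wR - wL)/L = 0.099*(9.76 - (-6.28))/0.543 = 2.9244

2.9244 rad/s


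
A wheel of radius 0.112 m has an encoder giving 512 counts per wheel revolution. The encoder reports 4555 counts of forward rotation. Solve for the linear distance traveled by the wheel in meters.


revs = 4555/512 = 8.896484
d = revs * 2*pi*r = 8.896484 * 2*pi*0.112 = 6.2606

6.2606 m


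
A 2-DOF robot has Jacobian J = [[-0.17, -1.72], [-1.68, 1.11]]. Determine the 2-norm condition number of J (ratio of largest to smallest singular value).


JJ^T eigenvalues: trace(JJ^T) = 7.0418, det(JJ^T) = det(J)^2 = 9.47593089
s_max^2 = (7.0418 + sqrt(11.68322368))/2 = 5.22993655
s_min^2 = (7.0418 - sqrt(11.68322368))/2 = 1.81186345
kappa = s_max/s_min = sqrt(5.22993655/1.81186345) = 1.6990

1.6990


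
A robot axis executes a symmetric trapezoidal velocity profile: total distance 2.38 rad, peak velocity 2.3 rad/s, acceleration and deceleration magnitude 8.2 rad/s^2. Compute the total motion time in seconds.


t_acc = v/a = 2.3/8.2 = 0.280488 s
d_acc = v^2/(2a) = 0.322561 rad (each ramp)
d_cruise = 2.38 - 2*0.322561 = 1.734878 rad
t_cruise = 1.734878/2.3 = 0.754295 s
t_total = 2*0.280488 + 0.754295 = 1.3153

1.3153 s


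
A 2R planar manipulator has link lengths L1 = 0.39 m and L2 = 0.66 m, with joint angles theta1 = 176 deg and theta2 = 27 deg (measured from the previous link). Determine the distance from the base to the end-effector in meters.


x = L1*cos(th1) + L2*cos(th1+th2) = -0.996583
y = L1*sin(th1) + L2*sin(th1+th2) = -0.230678
d = sqrt(x^2 + y^2) = sqrt(0.993178 + 0.053212) = 1.0229

1.0229 m


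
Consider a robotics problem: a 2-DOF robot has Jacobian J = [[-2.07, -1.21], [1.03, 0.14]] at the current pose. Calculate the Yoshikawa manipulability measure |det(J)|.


det(J) = -2.07*0.14 - (-1.21)*(1.03) = 0.9565
|det(J)| = 0.9565

0.9565


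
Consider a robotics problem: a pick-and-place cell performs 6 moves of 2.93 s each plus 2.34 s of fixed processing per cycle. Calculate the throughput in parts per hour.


T_cycle = 6*2.93 + 2.34 = 19.9200 s
rate = 3600/T = 180.7229

180.7229 parts/hour


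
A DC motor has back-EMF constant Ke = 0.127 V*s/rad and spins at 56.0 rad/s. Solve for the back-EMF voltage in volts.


V_emf = Ke * omega = 0.127*56.0 = 7.1120

7.1120 V


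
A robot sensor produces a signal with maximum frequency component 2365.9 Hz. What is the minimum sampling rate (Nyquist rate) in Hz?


f_s,min = 2*f_max = 2*2365.9 = 4731.8000

4731.8000 Hz


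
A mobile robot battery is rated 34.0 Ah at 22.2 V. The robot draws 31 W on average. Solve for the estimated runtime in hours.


E = 34.0*22.2 = 754.8000 Wh
t = E/P = 754.8000/31 = 24.3484

24.3484 hours


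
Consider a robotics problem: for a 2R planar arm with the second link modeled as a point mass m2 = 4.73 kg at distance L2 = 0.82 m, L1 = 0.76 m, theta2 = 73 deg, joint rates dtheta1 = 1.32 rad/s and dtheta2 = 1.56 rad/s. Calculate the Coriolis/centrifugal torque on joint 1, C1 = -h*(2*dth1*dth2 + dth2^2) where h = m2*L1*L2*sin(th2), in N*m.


h = m2*L1*L2*sin(th2) = 4.73*0.76*0.82*sin(73 deg) = 2.818934
C1 = -h*(2*1.32*1.56 + 1.56^2) = -2.818934*6.5520 = -18.4697

-18.4697 N*m


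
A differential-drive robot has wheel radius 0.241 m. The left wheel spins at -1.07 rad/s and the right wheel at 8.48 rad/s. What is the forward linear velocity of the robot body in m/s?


v = r*(wR + wL)/2 = 0.241*(8.48 + -1.07)/2 = 0.8929

0.8929 m/s
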